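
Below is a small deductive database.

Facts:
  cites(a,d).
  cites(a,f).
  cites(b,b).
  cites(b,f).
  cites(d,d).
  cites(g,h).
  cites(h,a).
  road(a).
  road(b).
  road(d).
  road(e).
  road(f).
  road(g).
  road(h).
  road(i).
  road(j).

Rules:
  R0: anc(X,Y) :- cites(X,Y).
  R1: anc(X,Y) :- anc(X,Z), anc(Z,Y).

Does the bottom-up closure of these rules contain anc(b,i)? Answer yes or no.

no

round 1: derive anc(a,d) via R0 from cites(a,d)
round 1: derive anc(a,f) via R0 from cites(a,f)
round 1: derive anc(b,b) via R0 from cites(b,b)
round 1: derive anc(b,f) via R0 from cites(b,f)
round 1: derive anc(d,d) via R0 from cites(d,d)
round 1: derive anc(g,h) via R0 from cites(g,h)
round 1: derive anc(h,a) via R0 from cites(h,a)
round 2: derive anc(g,a) via R1 from anc(g,h), anc(h,a)
round 2: derive anc(h,d) via R1 from anc(h,a), anc(a,d)
round 2: derive anc(h,f) via R1 from anc(h,a), anc(a,f)
round 3: derive anc(g,d) via R1 from anc(g,a), anc(a,d)
round 3: derive anc(g,f) via R1 from anc(g,a), anc(a,f)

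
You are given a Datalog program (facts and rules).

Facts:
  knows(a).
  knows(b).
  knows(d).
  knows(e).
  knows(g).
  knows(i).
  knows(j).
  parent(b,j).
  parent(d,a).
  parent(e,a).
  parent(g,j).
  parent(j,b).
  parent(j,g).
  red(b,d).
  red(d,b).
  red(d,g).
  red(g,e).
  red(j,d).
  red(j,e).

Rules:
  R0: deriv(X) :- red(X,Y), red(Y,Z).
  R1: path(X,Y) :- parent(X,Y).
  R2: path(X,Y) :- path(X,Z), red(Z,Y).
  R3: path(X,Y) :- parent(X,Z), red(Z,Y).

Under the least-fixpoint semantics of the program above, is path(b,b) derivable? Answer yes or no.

yes

round 1: derive path(b,j) via R1 from parent(b,j)
round 1: derive path(d,a) via R1 from parent(d,a)
round 1: derive path(e,a) via R1 from parent(e,a)
round 1: derive path(g,j) via R1 from parent(g,j)
round 1: derive path(j,b) via R1 from parent(j,b)
round 1: derive path(j,g) via R1 from parent(j,g)
round 1: derive path(b,d) via R3 from parent(b,j), red(j,d)
round 1: derive path(b,e) via R3 from parent(b,j), red(j,e)
round 1: derive path(g,d) via R3 from parent(g,j), red(j,d)
round 1: derive path(g,e) via R3 from parent(g,j), red(j,e)
round 1: derive path(j,d) via R3 from parent(j,b), red(b,d)
round 1: derive path(j,e) via R3 from parent(j,g), red(g,e)
round 2: derive path(b,b) via R2 from path(b,d), red(d,b)
round 2: derive path(b,g) via R2 from path(b,d), red(d,g)
round 2: derive path(g,b) via R2 from path(g,d), red(d,b)
round 2: derive path(g,g) via R2 from path(g,d), red(d,g)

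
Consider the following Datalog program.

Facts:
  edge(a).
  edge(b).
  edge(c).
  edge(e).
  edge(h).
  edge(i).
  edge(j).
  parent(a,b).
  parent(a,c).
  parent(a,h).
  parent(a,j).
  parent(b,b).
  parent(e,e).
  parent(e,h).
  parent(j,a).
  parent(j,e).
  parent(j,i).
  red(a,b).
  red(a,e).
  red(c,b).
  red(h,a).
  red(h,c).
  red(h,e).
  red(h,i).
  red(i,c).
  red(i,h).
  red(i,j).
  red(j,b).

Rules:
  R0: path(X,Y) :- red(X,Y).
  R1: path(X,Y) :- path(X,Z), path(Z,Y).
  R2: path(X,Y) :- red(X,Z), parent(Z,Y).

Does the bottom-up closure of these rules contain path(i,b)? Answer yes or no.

yes

round 1: derive path(a,b) via R0 from red(a,b)
round 1: derive path(a,e) via R0 from red(a,e)
round 1: derive path(c,b) via R0 from red(c,b)
round 1: derive path(h,a) via R0 from red(h,a)
round 1: derive path(h,c) via R0 from red(h,c)
round 1: derive path(h,e) via R0 from red(h,e)
round 1: derive path(h,i) via R0 from red(h,i)
round 1: derive path(i,c) via R0 from red(i,c)
round 1: derive path(i,h) via R0 from red(i,h)
round 1: derive path(i,j) via R0 from red(i,j)
round 1: derive path(j,b) via R0 from red(j,b)
round 1: derive path(a,h) via R2 from red(a,e), parent(e,h)
round 1: derive path(h,b) via R2 from red(h,a), parent(a,b)
round 1: derive path(h,h) via R2 from red(h,a), parent(a,h)
round 1: derive path(h,j) via R2 from red(h,a), parent(a,j)
round 1: derive path(i,a) via R2 from red(i,j), parent(j,a)
round 1: derive path(i,e) via R2 from red(i,j), parent(j,e)
round 1: derive path(i,i) via R2 from red(i,j), parent(j,i)
round 2: derive path(a,a) via R1 from path(a,h), path(h,a)
round 2: derive path(a,c) via R1 from path(a,h), path(h,c)
round 2: derive path(a,i) via R1 from path(a,h), path(h,i)
round 2: derive path(a,j) via R1 from path(a,h), path(h,j)
round 2: derive path(i,b) via R1 from path(i,a), path(a,b)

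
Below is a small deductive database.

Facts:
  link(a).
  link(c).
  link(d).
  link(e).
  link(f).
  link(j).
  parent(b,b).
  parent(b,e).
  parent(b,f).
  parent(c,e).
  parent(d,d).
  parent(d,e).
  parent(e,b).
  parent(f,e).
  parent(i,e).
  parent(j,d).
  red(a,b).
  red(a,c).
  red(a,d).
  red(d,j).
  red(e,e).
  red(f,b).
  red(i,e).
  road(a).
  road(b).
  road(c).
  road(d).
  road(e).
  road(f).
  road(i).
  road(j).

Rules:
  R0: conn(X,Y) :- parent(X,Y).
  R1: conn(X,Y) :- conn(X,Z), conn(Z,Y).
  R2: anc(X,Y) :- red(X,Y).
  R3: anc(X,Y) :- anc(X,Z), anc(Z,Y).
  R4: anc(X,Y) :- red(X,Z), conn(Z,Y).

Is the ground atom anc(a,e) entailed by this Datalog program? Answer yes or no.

round 1: derive conn(b,b) via R0 from parent(b,b)
round 1: derive conn(b,e) via R0 from parent(b,e)
round 1: derive conn(b,f) via R0 from parent(b,f)
round 1: derive conn(c,e) via R0 from parent(c,e)
round 1: derive conn(d,d) via R0 from parent(d,d)
round 1: derive conn(d,e) via R0 from parent(d,e)
round 1: derive conn(e,b) via R0 from parent(e,b)
round 1: derive conn(f,e) via R0 from parent(f,e)
round 1: derive conn(i,e) via R0 from parent(i,e)
round 1: derive conn(j,d) via R0 from parent(j,d)
round 1: derive anc(a,b) via R2 from red(a,b)
round 1: derive anc(a,c) via R2 from red(a,c)
round 1: derive anc(a,d) via R2 from red(a,d)
round 1: derive anc(d,j) via R2 from red(d,j)
round 1: derive anc(e,e) via R2 from red(e,e)
round 1: derive anc(f,b) via R2 from red(f,b)
round 1: derive anc(i,e) via R2 from red(i,e)
round 2: derive conn(c,b) via R1 from conn(c,e), conn(e,b)
round 2: derive conn(d,b) via R1 from conn(d,e), conn(e,b)
round 2: derive conn(e,e) via R1 from conn(e,b), conn(b,e)
round 2: derive conn(e,f) via R1 from conn(e,b), conn(b,f)
round 2: derive conn(f,b) via R1 from conn(f,e), conn(e,b)
round 2: derive conn(i,b) via R1 from conn(i,e), conn(e,b)
round 2: derive conn(j,e) via R1 from conn(j,d), conn(d,e)
round 2: derive anc(a,j) via R3 from anc(a,d), anc(d,j)
round 2: derive anc(a,e) via R4 from red(a,b), conn(b,e)
round 2: derive anc(a,f) via R4 from red(a,b), conn(b,f)
round 2: derive anc(d,d) via R4 from red(d,j), conn(j,d)
round 2: derive anc(e,b) via R4 from red(e,e), conn(e,b)
round 2: derive anc(f,e) via R4 from red(f,b), conn(b,e)
round 2: derive anc(f,f) via R4 from red(f,b), conn(b,f)
round 2: derive anc(i,b) via R4 from red(i,e), conn(e,b)
round 3: derive conn(c,f) via R1 from conn(c,b), conn(b,f)
round 3: derive conn(d,f) via R1 from conn(d,b), conn(b,f)
round 3: derive conn(f,f) via R1 from conn(f,b), conn(b,f)
round 3: derive conn(i,f) via R1 from conn(i,b), conn(b,f)
round 3: derive conn(j,b) via R1 from conn(j,d), conn(d,b)
round 3: derive conn(j,f) via R1 from conn(j,e), conn(e,f)
round 3: derive anc(d,e) via R4 from red(d,j), conn(j,e)
round 3: derive anc(e,f) via R4 from red(e,e), conn(e,f)
round 3: derive anc(i,f) via R4 from red(i,e), conn(e,f)
round 4: derive anc(d,b) via R3 from anc(d,e), anc(e,b)
round 4: derive anc(d,f) via R3 from anc(d,e), anc(e,f)

yes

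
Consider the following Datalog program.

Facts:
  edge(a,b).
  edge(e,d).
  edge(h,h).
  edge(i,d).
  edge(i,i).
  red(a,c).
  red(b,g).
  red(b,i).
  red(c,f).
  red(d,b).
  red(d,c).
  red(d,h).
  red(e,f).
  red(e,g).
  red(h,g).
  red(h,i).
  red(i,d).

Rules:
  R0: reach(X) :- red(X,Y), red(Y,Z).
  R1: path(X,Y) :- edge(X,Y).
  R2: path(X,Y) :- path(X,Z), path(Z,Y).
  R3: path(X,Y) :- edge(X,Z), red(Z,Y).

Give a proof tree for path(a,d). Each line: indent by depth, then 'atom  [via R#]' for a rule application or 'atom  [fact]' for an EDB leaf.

round 1: derive path(a,b) via R1 from edge(a,b)
round 1: derive path(e,d) via R1 from edge(e,d)
round 1: derive path(h,h) via R1 from edge(h,h)
round 1: derive path(i,d) via R1 from edge(i,d)
round 1: derive path(i,i) via R1 from edge(i,i)
round 1: derive path(a,g) via R3 from edge(a,b), red(b,g)
round 1: derive path(a,i) via R3 from edge(a,b), red(b,i)
round 1: derive path(e,b) via R3 from edge(e,d), red(d,b)
round 1: derive path(e,c) via R3 from edge(e,d), red(d,c)
round 1: derive path(e,h) via R3 from edge(e,d), red(d,h)
round 1: derive path(h,g) via R3 from edge(h,h), red(h,g)
round 1: derive path(h,i) via R3 from edge(h,h), red(h,i)
round 1: derive path(i,b) via R3 from edge(i,d), red(d,b)
round 1: derive path(i,c) via R3 from edge(i,d), red(d,c)
round 1: derive path(i,h) via R3 from edge(i,d), red(d,h)
round 2: derive path(a,c) via R2 from path(a,i), path(i,c)
round 2: derive path(a,d) via R2 from path(a,i), path(i,d)
round 2: derive path(a,h) via R2 from path(a,i), path(i,h)
round 2: derive path(e,g) via R2 from path(e,h), path(h,g)
round 2: derive path(e,i) via R2 from path(e,h), path(h,i)
round 2: derive path(h,b) via R2 from path(h,i), path(i,b)
round 2: derive path(h,c) via R2 from path(h,i), path(i,c)
round 2: derive path(h,d) via R2 from path(h,i), path(i,d)
round 2: derive path(i,g) via R2 from path(i,h), path(h,g)

path(a,d)  [via R2]
  path(a,i)  [via R3]
    edge(a,b)  [fact]
    red(b,i)  [fact]
  path(i,d)  [via R1]
    edge(i,d)  [fact]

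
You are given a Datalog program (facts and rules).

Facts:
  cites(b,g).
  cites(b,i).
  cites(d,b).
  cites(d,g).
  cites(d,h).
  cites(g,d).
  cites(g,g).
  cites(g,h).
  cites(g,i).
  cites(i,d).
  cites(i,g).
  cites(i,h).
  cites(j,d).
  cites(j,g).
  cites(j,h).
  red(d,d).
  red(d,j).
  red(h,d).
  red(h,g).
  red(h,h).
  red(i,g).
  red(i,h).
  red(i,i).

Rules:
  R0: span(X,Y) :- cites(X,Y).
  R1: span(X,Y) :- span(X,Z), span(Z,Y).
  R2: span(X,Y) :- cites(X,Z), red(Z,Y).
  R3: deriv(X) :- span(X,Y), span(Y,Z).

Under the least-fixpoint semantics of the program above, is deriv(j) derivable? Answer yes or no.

round 1: derive span(b,g) via R0 from cites(b,g)
round 1: derive span(b,i) via R0 from cites(b,i)
round 1: derive span(d,b) via R0 from cites(d,b)
round 1: derive span(d,g) via R0 from cites(d,g)
round 1: derive span(d,h) via R0 from cites(d,h)
round 1: derive span(g,d) via R0 from cites(g,d)
round 1: derive span(g,g) via R0 from cites(g,g)
round 1: derive span(g,h) via R0 from cites(g,h)
round 1: derive span(g,i) via R0 from cites(g,i)
round 1: derive span(i,d) via R0 from cites(i,d)
round 1: derive span(i,g) via R0 from cites(i,g)
round 1: derive span(i,h) via R0 from cites(i,h)
round 1: derive span(j,d) via R0 from cites(j,d)
round 1: derive span(j,g) via R0 from cites(j,g)
round 1: derive span(j,h) via R0 from cites(j,h)
round 1: derive span(b,h) via R2 from cites(b,i), red(i,h)
round 1: derive span(d,d) via R2 from cites(d,h), red(h,d)
round 1: derive span(g,j) via R2 from cites(g,d), red(d,j)
round 1: derive span(i,j) via R2 from cites(i,d), red(d,j)
round 1: derive span(j,j) via R2 from cites(j,d), red(d,j)
round 2: derive span(b,d) via R1 from span(b,g), span(g,d)
round 2: derive span(b,j) via R1 from span(b,g), span(g,j)
round 2: derive span(d,i) via R1 from span(d,b), span(b,i)
round 2: derive span(d,j) via R1 from span(d,g), span(g,j)
round 2: derive span(g,b) via R1 from span(g,d), span(d,b)
round 2: derive span(i,b) via R1 from span(i,d), span(d,b)
round 2: derive span(i,i) via R1 from span(i,g), span(g,i)
round 2: derive span(j,b) via R1 from span(j,d), span(d,b)
round 2: derive span(j,i) via R1 from span(j,g), span(g,i)
round 2: derive deriv(b) via R3 from span(b,g), span(g,d)
round 2: derive deriv(d) via R3 from span(d,b), span(b,g)
round 2: derive deriv(g) via R3 from span(g,d), span(d,b)
round 2: derive deriv(i) via R3 from span(i,d), span(d,b)
round 2: derive deriv(j) via R3 from span(j,d), span(d,b)
round 3: derive span(b,b) via R1 from span(b,d), span(d,b)

yes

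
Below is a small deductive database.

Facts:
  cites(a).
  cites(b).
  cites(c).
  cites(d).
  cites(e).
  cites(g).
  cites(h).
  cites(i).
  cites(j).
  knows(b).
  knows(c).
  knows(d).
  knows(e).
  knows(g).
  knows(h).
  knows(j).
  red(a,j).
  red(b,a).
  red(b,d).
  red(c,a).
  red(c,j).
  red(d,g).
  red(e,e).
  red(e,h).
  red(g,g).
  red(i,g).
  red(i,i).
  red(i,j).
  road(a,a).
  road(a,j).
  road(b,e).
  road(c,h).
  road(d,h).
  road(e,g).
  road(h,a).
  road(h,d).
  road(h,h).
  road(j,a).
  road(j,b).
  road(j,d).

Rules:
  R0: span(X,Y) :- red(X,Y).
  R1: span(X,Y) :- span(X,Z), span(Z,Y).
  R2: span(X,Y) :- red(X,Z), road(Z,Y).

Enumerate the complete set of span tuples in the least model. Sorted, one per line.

round 1: derive span(a,j) via R0 from red(a,j)
round 1: derive span(b,a) via R0 from red(b,a)
round 1: derive span(b,d) via R0 from red(b,d)
round 1: derive span(c,a) via R0 from red(c,a)
round 1: derive span(c,j) via R0 from red(c,j)
round 1: derive span(d,g) via R0 from red(d,g)
round 1: derive span(e,e) via R0 from red(e,e)
round 1: derive span(e,h) via R0 from red(e,h)
round 1: derive span(g,g) via R0 from red(g,g)
round 1: derive span(i,g) via R0 from red(i,g)
round 1: derive span(i,i) via R0 from red(i,i)
round 1: derive span(i,j) via R0 from red(i,j)
round 1: derive span(a,a) via R2 from red(a,j), road(j,a)
round 1: derive span(a,b) via R2 from red(a,j), road(j,b)
round 1: derive span(a,d) via R2 from red(a,j), road(j,d)
round 1: derive span(b,h) via R2 from red(b,d), road(d,h)
round 1: derive span(b,j) via R2 from red(b,a), road(a,j)
round 1: derive span(c,b) via R2 from red(c,j), road(j,b)
round 1: derive span(c,d) via R2 from red(c,j), road(j,d)
round 1: derive span(e,a) via R2 from red(e,h), road(h,a)
round 1: derive span(e,d) via R2 from red(e,h), road(h,d)
round 1: derive span(e,g) via R2 from red(e,e), road(e,g)
round 1: derive span(i,a) via R2 from red(i,j), road(j,a)
round 1: derive span(i,b) via R2 from red(i,j), road(j,b)
round 1: derive span(i,d) via R2 from red(i,j), road(j,d)
round 2: derive span(a,g) via R1 from span(a,d), span(d,g)
round 2: derive span(a,h) via R1 from span(a,b), span(b,h)
round 2: derive span(b,b) via R1 from span(b,a), span(a,b)
round 2: derive span(b,g) via R1 from span(b,d), span(d,g)
round 2: derive span(c,g) via R1 from span(c,d), span(d,g)
round 2: derive span(c,h) via R1 from span(c,b), span(b,h)
round 2: derive span(e,b) via R1 from span(e,a), span(a,b)
round 2: derive span(e,j) via R1 from span(e,a), span(a,j)
round 2: derive span(i,h) via R1 from span(i,b), span(b,h)

span(a,a)
span(a,b)
span(a,d)
span(a,g)
span(a,h)
span(a,j)
span(b,a)
span(b,b)
span(b,d)
span(b,g)
span(b,h)
span(b,j)
span(c,a)
span(c,b)
span(c,d)
span(c,g)
span(c,h)
span(c,j)
span(d,g)
span(e,a)
span(e,b)
span(e,d)
span(e,e)
span(e,g)
span(e,h)
span(e,j)
span(g,g)
span(i,a)
span(i,b)
span(i,d)
span(i,g)
span(i,h)
span(i,i)
span(i,j)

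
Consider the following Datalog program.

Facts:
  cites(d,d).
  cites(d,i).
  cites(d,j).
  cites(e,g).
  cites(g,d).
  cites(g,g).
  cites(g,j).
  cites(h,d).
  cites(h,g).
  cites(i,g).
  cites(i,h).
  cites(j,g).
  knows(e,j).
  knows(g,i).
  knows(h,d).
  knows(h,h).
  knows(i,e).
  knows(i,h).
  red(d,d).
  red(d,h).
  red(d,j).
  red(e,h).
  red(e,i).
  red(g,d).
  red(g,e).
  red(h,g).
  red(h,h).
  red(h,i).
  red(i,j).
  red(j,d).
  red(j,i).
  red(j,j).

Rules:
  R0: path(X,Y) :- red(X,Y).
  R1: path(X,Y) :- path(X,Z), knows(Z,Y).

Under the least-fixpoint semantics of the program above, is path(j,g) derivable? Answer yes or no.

round 1: derive path(d,d) via R0 from red(d,d)
round 1: derive path(d,h) via R0 from red(d,h)
round 1: derive path(d,j) via R0 from red(d,j)
round 1: derive path(e,h) via R0 from red(e,h)
round 1: derive path(e,i) via R0 from red(e,i)
round 1: derive path(g,d) via R0 from red(g,d)
round 1: derive path(g,e) via R0 from red(g,e)
round 1: derive path(h,g) via R0 from red(h,g)
round 1: derive path(h,h) via R0 from red(h,h)
round 1: derive path(h,i) via R0 from red(h,i)
round 1: derive path(i,j) via R0 from red(i,j)
round 1: derive path(j,d) via R0 from red(j,d)
round 1: derive path(j,i) via R0 from red(j,i)
round 1: derive path(j,j) via R0 from red(j,j)
round 2: derive path(e,d) via R1 from path(e,h), knows(h,d)
round 2: derive path(e,e) via R1 from path(e,i), knows(i,e)
round 2: derive path(g,j) via R1 from path(g,e), knows(e,j)
round 2: derive path(h,d) via R1 from path(h,h), knows(h,d)
round 2: derive path(h,e) via R1 from path(h,i), knows(i,e)
round 2: derive path(j,e) via R1 from path(j,i), knows(i,e)
round 2: derive path(j,h) via R1 from path(j,i), knows(i,h)
round 3: derive path(e,j) via R1 from path(e,e), knows(e,j)
round 3: derive path(h,j) via R1 from path(h,e), knows(e,j)

no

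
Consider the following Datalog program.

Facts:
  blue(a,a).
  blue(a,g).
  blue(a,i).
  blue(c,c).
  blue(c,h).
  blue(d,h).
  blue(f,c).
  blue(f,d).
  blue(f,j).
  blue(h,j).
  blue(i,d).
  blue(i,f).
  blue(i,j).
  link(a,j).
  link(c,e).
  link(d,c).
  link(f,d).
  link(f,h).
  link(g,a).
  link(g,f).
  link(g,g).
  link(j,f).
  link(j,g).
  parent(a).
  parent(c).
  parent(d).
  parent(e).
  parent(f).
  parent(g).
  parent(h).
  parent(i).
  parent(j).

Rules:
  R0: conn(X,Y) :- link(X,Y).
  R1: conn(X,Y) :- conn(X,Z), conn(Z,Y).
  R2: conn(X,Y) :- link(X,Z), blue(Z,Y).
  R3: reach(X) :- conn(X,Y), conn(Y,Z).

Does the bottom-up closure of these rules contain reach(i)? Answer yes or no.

round 1: derive conn(a,j) via R0 from link(a,j)
round 1: derive conn(c,e) via R0 from link(c,e)
round 1: derive conn(d,c) via R0 from link(d,c)
round 1: derive conn(f,d) via R0 from link(f,d)
round 1: derive conn(f,h) via R0 from link(f,h)
round 1: derive conn(g,a) via R0 from link(g,a)
round 1: derive conn(g,f) via R0 from link(g,f)
round 1: derive conn(g,g) via R0 from link(g,g)
round 1: derive conn(j,f) via R0 from link(j,f)
round 1: derive conn(j,g) via R0 from link(j,g)
round 1: derive conn(d,h) via R2 from link(d,c), blue(c,h)
round 1: derive conn(f,j) via R2 from link(f,h), blue(h,j)
round 1: derive conn(g,c) via R2 from link(g,f), blue(f,c)
round 1: derive conn(g,d) via R2 from link(g,f), blue(f,d)
round 1: derive conn(g,i) via R2 from link(g,a), blue(a,i)
round 1: derive conn(g,j) via R2 from link(g,f), blue(f,j)
round 1: derive conn(j,c) via R2 from link(j,f), blue(f,c)
round 1: derive conn(j,d) via R2 from link(j,f), blue(f,d)
round 1: derive conn(j,j) via R2 from link(j,f), blue(f,j)
round 2: derive conn(a,c) via R1 from conn(a,j), conn(j,c)
round 2: derive conn(a,d) via R1 from conn(a,j), conn(j,d)
round 2: derive conn(a,f) via R1 from conn(a,j), conn(j,f)
round 2: derive conn(a,g) via R1 from conn(a,j), conn(j,g)
round 2: derive conn(d,e) via R1 from conn(d,c), conn(c,e)
round 2: derive conn(f,c) via R1 from conn(f,d), conn(d,c)
round 2: derive conn(f,f) via R1 from conn(f,j), conn(j,f)
round 2: derive conn(f,g) via R1 from conn(f,j), conn(j,g)
round 2: derive conn(g,e) via R1 from conn(g,c), conn(c,e)
round 2: derive conn(g,h) via R1 from conn(g,d), conn(d,h)
round 2: derive conn(j,a) via R1 from conn(j,g), conn(g,a)
round 2: derive conn(j,e) via R1 from conn(j,c), conn(c,e)
round 2: derive conn(j,h) via R1 from conn(j,d), conn(d,h)
round 2: derive conn(j,i) via R1 from conn(j,g), conn(g,i)
round 2: derive reach(a) via R3 from conn(a,j), conn(j,c)
round 2: derive reach(d) via R3 from conn(d,c), conn(c,e)
round 2: derive reach(f) via R3 from conn(f,d), conn(d,c)
round 2: derive reach(g) via R3 from conn(g,a), conn(a,j)
round 2: derive reach(j) via R3 from conn(j,c), conn(c,e)
round 3: derive conn(a,a) via R1 from conn(a,g), conn(g,a)
round 3: derive conn(a,e) via R1 from conn(a,c), conn(c,e)
round 3: derive conn(a,h) via R1 from conn(a,d), conn(d,h)
round 3: derive conn(a,i) via R1 from conn(a,g), conn(g,i)
round 3: derive conn(f,a) via R1 from conn(f,g), conn(g,a)
round 3: derive conn(f,e) via R1 from conn(f,c), conn(c,e)
round 3: derive conn(f,i) via R1 from conn(f,g), conn(g,i)

no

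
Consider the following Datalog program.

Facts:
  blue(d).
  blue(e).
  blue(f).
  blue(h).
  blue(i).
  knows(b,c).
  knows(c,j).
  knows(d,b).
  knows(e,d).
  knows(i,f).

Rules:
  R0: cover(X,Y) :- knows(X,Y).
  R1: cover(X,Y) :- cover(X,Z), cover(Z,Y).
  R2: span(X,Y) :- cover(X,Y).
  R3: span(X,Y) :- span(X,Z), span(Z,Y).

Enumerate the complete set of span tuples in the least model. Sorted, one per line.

span(b,c)
span(b,j)
span(c,j)
span(d,b)
span(d,c)
span(d,j)
span(e,b)
span(e,c)
span(e,d)
span(e,j)
span(i,f)

round 1: derive cover(b,c) via R0 from knows(b,c)
round 1: derive cover(c,j) via R0 from knows(c,j)
round 1: derive cover(d,b) via R0 from knows(d,b)
round 1: derive cover(e,d) via R0 from knows(e,d)
round 1: derive cover(i,f) via R0 from knows(i,f)
round 2: derive cover(b,j) via R1 from cover(b,c), cover(c,j)
round 2: derive cover(d,c) via R1 from cover(d,b), cover(b,c)
round 2: derive cover(e,b) via R1 from cover(e,d), cover(d,b)
round 2: derive span(b,c) via R2 from cover(b,c)
round 2: derive span(c,j) via R2 from cover(c,j)
round 2: derive span(d,b) via R2 from cover(d,b)
round 2: derive span(e,d) via R2 from cover(e,d)
round 2: derive span(i,f) via R2 from cover(i,f)
round 3: derive cover(d,j) via R1 from cover(d,b), cover(b,j)
round 3: derive cover(e,c) via R1 from cover(e,b), cover(b,c)
round 3: derive cover(e,j) via R1 from cover(e,b), cover(b,j)
round 3: derive span(b,j) via R2 from cover(b,j)
round 3: derive span(d,c) via R2 from cover(d,c)
round 3: derive span(e,b) via R2 from cover(e,b)
round 4: derive span(d,j) via R2 from cover(d,j)
round 4: derive span(e,c) via R2 from cover(e,c)
round 4: derive span(e,j) via R2 from cover(e,j)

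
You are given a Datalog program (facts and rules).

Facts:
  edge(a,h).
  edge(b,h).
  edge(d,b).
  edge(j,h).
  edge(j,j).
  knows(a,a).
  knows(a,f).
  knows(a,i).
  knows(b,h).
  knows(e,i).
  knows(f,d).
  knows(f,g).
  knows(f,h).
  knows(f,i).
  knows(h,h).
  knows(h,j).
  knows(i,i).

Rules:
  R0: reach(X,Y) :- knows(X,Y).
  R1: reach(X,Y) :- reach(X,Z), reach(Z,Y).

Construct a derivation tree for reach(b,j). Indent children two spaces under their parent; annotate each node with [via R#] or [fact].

reach(b,j)  [via R1]
  reach(b,h)  [via R0]
    knows(b,h)  [fact]
  reach(h,j)  [via R0]
    knows(h,j)  [fact]

round 1: derive reach(a,a) via R0 from knows(a,a)
round 1: derive reach(a,f) via R0 from knows(a,f)
round 1: derive reach(a,i) via R0 from knows(a,i)
round 1: derive reach(b,h) via R0 from knows(b,h)
round 1: derive reach(e,i) via R0 from knows(e,i)
round 1: derive reach(f,d) via R0 from knows(f,d)
round 1: derive reach(f,g) via R0 from knows(f,g)
round 1: derive reach(f,h) via R0 from knows(f,h)
round 1: derive reach(f,i) via R0 from knows(f,i)
round 1: derive reach(h,h) via R0 from knows(h,h)
round 1: derive reach(h,j) via R0 from knows(h,j)
round 1: derive reach(i,i) via R0 from knows(i,i)
round 2: derive reach(a,d) via R1 from reach(a,f), reach(f,d)
round 2: derive reach(a,g) via R1 from reach(a,f), reach(f,g)
round 2: derive reach(a,h) via R1 from reach(a,f), reach(f,h)
round 2: derive reach(b,j) via R1 from reach(b,h), reach(h,j)
round 2: derive reach(f,j) via R1 from reach(f,h), reach(h,j)
round 3: derive reach(a,j) via R1 from reach(a,f), reach(f,j)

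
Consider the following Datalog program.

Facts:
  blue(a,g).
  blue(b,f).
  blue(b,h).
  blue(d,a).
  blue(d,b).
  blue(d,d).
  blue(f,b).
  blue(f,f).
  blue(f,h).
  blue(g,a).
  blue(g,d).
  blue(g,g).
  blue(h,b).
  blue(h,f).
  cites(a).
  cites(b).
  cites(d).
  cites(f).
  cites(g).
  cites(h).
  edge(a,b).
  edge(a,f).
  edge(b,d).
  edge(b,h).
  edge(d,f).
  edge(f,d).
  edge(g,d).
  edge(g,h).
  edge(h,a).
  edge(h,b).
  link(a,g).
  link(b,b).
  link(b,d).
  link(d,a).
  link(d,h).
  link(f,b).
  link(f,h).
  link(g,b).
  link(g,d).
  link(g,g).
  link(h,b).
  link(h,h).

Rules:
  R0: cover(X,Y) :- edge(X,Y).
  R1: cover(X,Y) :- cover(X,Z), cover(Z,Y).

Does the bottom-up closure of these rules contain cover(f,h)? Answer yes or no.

no

round 1: derive cover(a,b) via R0 from edge(a,b)
round 1: derive cover(a,f) via R0 from edge(a,f)
round 1: derive cover(b,d) via R0 from edge(b,d)
round 1: derive cover(b,h) via R0 from edge(b,h)
round 1: derive cover(d,f) via R0 from edge(d,f)
round 1: derive cover(f,d) via R0 from edge(f,d)
round 1: derive cover(g,d) via R0 from edge(g,d)
round 1: derive cover(g,h) via R0 from edge(g,h)
round 1: derive cover(h,a) via R0 from edge(h,a)
round 1: derive cover(h,b) via R0 from edge(h,b)
round 2: derive cover(a,d) via R1 from cover(a,b), cover(b,d)
round 2: derive cover(a,h) via R1 from cover(a,b), cover(b,h)
round 2: derive cover(b,a) via R1 from cover(b,h), cover(h,a)
round 2: derive cover(b,b) via R1 from cover(b,h), cover(h,b)
round 2: derive cover(b,f) via R1 from cover(b,d), cover(d,f)
round 2: derive cover(d,d) via R1 from cover(d,f), cover(f,d)
round 2: derive cover(f,f) via R1 from cover(f,d), cover(d,f)
round 2: derive cover(g,a) via R1 from cover(g,h), cover(h,a)
round 2: derive cover(g,b) via R1 from cover(g,h), cover(h,b)
round 2: derive cover(g,f) via R1 from cover(g,d), cover(d,f)
round 2: derive cover(h,d) via R1 from cover(h,b), cover(b,d)
round 2: derive cover(h,f) via R1 from cover(h,a), cover(a,f)
round 2: derive cover(h,h) via R1 from cover(h,b), cover(b,h)
round 3: derive cover(a,a) via R1 from cover(a,b), cover(b,a)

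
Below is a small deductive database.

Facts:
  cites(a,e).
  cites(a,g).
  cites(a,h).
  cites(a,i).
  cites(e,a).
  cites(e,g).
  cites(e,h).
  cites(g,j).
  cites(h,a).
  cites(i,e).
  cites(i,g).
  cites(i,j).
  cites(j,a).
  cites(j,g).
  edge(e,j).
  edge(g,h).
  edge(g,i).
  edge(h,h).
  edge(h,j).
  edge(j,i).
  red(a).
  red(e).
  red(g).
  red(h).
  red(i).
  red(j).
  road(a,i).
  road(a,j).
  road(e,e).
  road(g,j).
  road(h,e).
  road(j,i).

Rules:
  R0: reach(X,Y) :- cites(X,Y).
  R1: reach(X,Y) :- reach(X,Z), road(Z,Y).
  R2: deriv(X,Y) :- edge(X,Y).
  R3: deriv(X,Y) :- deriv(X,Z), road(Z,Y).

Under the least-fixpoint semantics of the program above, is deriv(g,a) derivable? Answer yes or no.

round 1: derive deriv(e,j) via R2 from edge(e,j)
round 1: derive deriv(g,h) via R2 from edge(g,h)
round 1: derive deriv(g,i) via R2 from edge(g,i)
round 1: derive deriv(h,h) via R2 from edge(h,h)
round 1: derive deriv(h,j) via R2 from edge(h,j)
round 1: derive deriv(j,i) via R2 from edge(j,i)
round 2: derive deriv(e,i) via R3 from deriv(e,j), road(j,i)
round 2: derive deriv(g,e) via R3 from deriv(g,h), road(h,e)
round 2: derive deriv(h,e) via R3 from deriv(h,h), road(h,e)
round 2: derive deriv(h,i) via R3 from deriv(h,j), road(j,i)

no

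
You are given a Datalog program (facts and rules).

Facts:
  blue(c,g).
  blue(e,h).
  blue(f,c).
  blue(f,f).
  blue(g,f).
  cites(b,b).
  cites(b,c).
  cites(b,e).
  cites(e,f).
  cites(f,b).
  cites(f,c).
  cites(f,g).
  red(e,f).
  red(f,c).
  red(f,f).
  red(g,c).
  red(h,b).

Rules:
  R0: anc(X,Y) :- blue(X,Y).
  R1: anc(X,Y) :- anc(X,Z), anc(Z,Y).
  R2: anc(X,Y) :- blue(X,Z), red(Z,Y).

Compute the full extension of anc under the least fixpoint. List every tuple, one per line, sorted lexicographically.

round 1: derive anc(c,g) via R0 from blue(c,g)
round 1: derive anc(e,h) via R0 from blue(e,h)
round 1: derive anc(f,c) via R0 from blue(f,c)
round 1: derive anc(f,f) via R0 from blue(f,f)
round 1: derive anc(g,f) via R0 from blue(g,f)
round 1: derive anc(c,c) via R2 from blue(c,g), red(g,c)
round 1: derive anc(e,b) via R2 from blue(e,h), red(h,b)
round 1: derive anc(g,c) via R2 from blue(g,f), red(f,c)
round 2: derive anc(c,f) via R1 from anc(c,g), anc(g,f)
round 2: derive anc(f,g) via R1 from anc(f,c), anc(c,g)
round 2: derive anc(g,g) via R1 from anc(g,c), anc(c,g)

anc(c,c)
anc(c,f)
anc(c,g)
anc(e,b)
anc(e,h)
anc(f,c)
anc(f,f)
anc(f,g)
anc(g,c)
anc(g,f)
anc(g,g)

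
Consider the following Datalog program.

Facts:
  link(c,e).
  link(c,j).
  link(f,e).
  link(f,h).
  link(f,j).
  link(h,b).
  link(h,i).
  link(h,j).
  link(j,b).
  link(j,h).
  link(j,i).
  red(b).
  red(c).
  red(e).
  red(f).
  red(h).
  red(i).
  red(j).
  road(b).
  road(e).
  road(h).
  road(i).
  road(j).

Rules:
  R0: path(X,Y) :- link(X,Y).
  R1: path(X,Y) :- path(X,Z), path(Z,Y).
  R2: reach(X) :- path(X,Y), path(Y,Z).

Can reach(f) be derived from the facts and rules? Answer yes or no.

round 1: derive path(c,e) via R0 from link(c,e)
round 1: derive path(c,j) via R0 from link(c,j)
round 1: derive path(f,e) via R0 from link(f,e)
round 1: derive path(f,h) via R0 from link(f,h)
round 1: derive path(f,j) via R0 from link(f,j)
round 1: derive path(h,b) via R0 from link(h,b)
round 1: derive path(h,i) via R0 from link(h,i)
round 1: derive path(h,j) via R0 from link(h,j)
round 1: derive path(j,b) via R0 from link(j,b)
round 1: derive path(j,h) via R0 from link(j,h)
round 1: derive path(j,i) via R0 from link(j,i)
round 2: derive path(c,b) via R1 from path(c,j), path(j,b)
round 2: derive path(c,h) via R1 from path(c,j), path(j,h)
round 2: derive path(c,i) via R1 from path(c,j), path(j,i)
round 2: derive path(f,b) via R1 from path(f,h), path(h,b)
round 2: derive path(f,i) via R1 from path(f,h), path(h,i)
round 2: derive path(h,h) via R1 from path(h,j), path(j,h)
round 2: derive path(j,j) via R1 from path(j,h), path(h,j)
round 2: derive reach(c) via R2 from path(c,j), path(j,b)
round 2: derive reach(f) via R2 from path(f,h), path(h,b)
round 2: derive reach(h) via R2 from path(h,j), path(j,b)
round 2: derive reach(j) via R2 from path(j,h), path(h,b)

yes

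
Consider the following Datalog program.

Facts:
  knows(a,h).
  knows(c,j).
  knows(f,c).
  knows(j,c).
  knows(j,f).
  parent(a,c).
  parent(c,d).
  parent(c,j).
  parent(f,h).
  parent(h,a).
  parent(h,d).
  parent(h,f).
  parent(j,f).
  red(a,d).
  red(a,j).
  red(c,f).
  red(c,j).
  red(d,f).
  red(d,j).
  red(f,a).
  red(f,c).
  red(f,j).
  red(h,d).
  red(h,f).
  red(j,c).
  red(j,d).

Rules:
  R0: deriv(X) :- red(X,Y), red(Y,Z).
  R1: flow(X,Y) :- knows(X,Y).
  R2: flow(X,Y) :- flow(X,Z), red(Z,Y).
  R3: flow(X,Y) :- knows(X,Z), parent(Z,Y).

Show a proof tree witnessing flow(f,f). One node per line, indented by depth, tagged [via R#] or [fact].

round 1: derive flow(a,h) via R1 from knows(a,h)
round 1: derive flow(c,j) via R1 from knows(c,j)
round 1: derive flow(f,c) via R1 from knows(f,c)
round 1: derive flow(j,c) via R1 from knows(j,c)
round 1: derive flow(j,f) via R1 from knows(j,f)
round 1: derive flow(a,a) via R3 from knows(a,h), parent(h,a)
round 1: derive flow(a,d) via R3 from knows(a,h), parent(h,d)
round 1: derive flow(a,f) via R3 from knows(a,h), parent(h,f)
round 1: derive flow(c,f) via R3 from knows(c,j), parent(j,f)
round 1: derive flow(f,d) via R3 from knows(f,c), parent(c,d)
round 1: derive flow(f,j) via R3 from knows(f,c), parent(c,j)
round 1: derive flow(j,d) via R3 from knows(j,c), parent(c,d)
round 1: derive flow(j,h) via R3 from knows(j,f), parent(f,h)
round 1: derive flow(j,j) via R3 from knows(j,c), parent(c,j)
round 2: derive flow(a,c) via R2 from flow(a,f), red(f,c)
round 2: derive flow(a,j) via R2 from flow(a,a), red(a,j)
round 2: derive flow(c,a) via R2 from flow(c,f), red(f,a)
round 2: derive flow(c,c) via R2 from flow(c,f), red(f,c)
round 2: derive flow(c,d) via R2 from flow(c,j), red(j,d)
round 2: derive flow(f,f) via R2 from flow(f,c), red(c,f)
round 2: derive flow(j,a) via R2 from flow(j,f), red(f,a)
round 3: derive flow(f,a) via R2 from flow(f,f), red(f,a)

flow(f,f)  [via R2]
  flow(f,c)  [via R1]
    knows(f,c)  [fact]
  red(c,f)  [fact]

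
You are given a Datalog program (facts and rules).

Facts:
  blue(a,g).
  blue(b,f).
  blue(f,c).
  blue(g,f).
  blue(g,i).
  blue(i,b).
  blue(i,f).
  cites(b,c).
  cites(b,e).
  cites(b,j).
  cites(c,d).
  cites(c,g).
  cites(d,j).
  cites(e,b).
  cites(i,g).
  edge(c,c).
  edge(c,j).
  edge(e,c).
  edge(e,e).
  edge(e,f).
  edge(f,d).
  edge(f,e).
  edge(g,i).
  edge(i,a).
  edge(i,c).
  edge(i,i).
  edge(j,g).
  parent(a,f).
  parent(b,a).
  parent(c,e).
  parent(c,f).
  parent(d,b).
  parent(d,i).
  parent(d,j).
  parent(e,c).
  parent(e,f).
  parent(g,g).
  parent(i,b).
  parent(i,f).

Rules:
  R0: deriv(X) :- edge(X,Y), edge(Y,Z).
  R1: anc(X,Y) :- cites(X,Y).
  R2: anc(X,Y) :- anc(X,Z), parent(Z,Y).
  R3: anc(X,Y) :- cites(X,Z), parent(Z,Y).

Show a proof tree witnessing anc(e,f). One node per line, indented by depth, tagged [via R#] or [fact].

round 1: derive anc(b,c) via R1 from cites(b,c)
round 1: derive anc(b,e) via R1 from cites(b,e)
round 1: derive anc(b,j) via R1 from cites(b,j)
round 1: derive anc(c,d) via R1 from cites(c,d)
round 1: derive anc(c,g) via R1 from cites(c,g)
round 1: derive anc(d,j) via R1 from cites(d,j)
round 1: derive anc(e,b) via R1 from cites(e,b)
round 1: derive anc(i,g) via R1 from cites(i,g)
round 1: derive anc(b,f) via R3 from cites(b,c), parent(c,f)
round 1: derive anc(c,b) via R3 from cites(c,d), parent(d,b)
round 1: derive anc(c,i) via R3 from cites(c,d), parent(d,i)
round 1: derive anc(c,j) via R3 from cites(c,d), parent(d,j)
round 1: derive anc(e,a) via R3 from cites(e,b), parent(b,a)
round 2: derive anc(c,a) via R2 from anc(c,b), parent(b,a)
round 2: derive anc(c,f) via R2 from anc(c,i), parent(i,f)
round 2: derive anc(e,f) via R2 from anc(e,a), parent(a,f)

anc(e,f)  [via R2]
  anc(e,a)  [via R3]
    cites(e,b)  [fact]
    parent(b,a)  [fact]
  parent(a,f)  [fact]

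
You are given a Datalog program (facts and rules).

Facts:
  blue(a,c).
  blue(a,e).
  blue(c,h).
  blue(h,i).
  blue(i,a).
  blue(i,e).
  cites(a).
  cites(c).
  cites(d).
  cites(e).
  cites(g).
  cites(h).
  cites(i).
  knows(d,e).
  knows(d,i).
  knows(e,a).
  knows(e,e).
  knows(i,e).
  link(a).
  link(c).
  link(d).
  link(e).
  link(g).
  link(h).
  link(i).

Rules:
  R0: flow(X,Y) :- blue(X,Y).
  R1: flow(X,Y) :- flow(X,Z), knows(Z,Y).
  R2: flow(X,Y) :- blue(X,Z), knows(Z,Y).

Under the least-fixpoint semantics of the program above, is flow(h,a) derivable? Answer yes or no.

yes

round 1: derive flow(a,c) via R0 from blue(a,c)
round 1: derive flow(a,e) via R0 from blue(a,e)
round 1: derive flow(c,h) via R0 from blue(c,h)
round 1: derive flow(h,i) via R0 from blue(h,i)
round 1: derive flow(i,a) via R0 from blue(i,a)
round 1: derive flow(i,e) via R0 from blue(i,e)
round 1: derive flow(a,a) via R2 from blue(a,e), knows(e,a)
round 1: derive flow(h,e) via R2 from blue(h,i), knows(i,e)
round 2: derive flow(h,a) via R1 from flow(h,e), knows(e,a)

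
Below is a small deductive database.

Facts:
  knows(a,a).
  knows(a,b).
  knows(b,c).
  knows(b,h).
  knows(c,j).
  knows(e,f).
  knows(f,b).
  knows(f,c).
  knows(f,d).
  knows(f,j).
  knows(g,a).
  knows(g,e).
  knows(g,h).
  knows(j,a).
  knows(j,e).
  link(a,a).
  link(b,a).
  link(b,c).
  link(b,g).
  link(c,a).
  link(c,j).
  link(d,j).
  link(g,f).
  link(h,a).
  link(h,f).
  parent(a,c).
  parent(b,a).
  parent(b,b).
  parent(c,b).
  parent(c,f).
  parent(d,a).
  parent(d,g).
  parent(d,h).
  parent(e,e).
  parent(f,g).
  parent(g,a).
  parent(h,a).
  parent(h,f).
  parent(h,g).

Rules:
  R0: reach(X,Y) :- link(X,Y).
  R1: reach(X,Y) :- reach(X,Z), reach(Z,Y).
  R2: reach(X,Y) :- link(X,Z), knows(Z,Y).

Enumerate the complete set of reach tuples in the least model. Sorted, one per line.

reach(a,a)
reach(a,b)
reach(a,c)
reach(a,d)
reach(a,e)
reach(a,f)
reach(a,g)
reach(a,h)
reach(a,j)
reach(b,a)
reach(b,b)
reach(b,c)
reach(b,d)
reach(b,e)
reach(b,f)
reach(b,g)
reach(b,h)
reach(b,j)
reach(c,a)
reach(c,b)
reach(c,c)
reach(c,d)
reach(c,e)
reach(c,f)
reach(c,g)
reach(c,h)
reach(c,j)
reach(d,a)
reach(d,b)
reach(d,c)
reach(d,d)
reach(d,e)
reach(d,f)
reach(d,g)
reach(d,h)
reach(d,j)
reach(g,a)
reach(g,b)
reach(g,c)
reach(g,d)
reach(g,e)
reach(g,f)
reach(g,g)
reach(g,h)
reach(g,j)
reach(h,a)
reach(h,b)
reach(h,c)
reach(h,d)
reach(h,e)
reach(h,f)
reach(h,g)
reach(h,h)
reach(h,j)

round 1: derive reach(a,a) via R0 from link(a,a)
round 1: derive reach(b,a) via R0 from link(b,a)
round 1: derive reach(b,c) via R0 from link(b,c)
round 1: derive reach(b,g) via R0 from link(b,g)
round 1: derive reach(c,a) via R0 from link(c,a)
round 1: derive reach(c,j) via R0 from link(c,j)
round 1: derive reach(d,j) via R0 from link(d,j)
round 1: derive reach(g,f) via R0 from link(g,f)
round 1: derive reach(h,a) via R0 from link(h,a)
round 1: derive reach(h,f) via R0 from link(h,f)
round 1: derive reach(a,b) via R2 from link(a,a), knows(a,b)
round 1: derive reach(b,b) via R2 from link(b,a), knows(a,b)
round 1: derive reach(b,e) via R2 from link(b,g), knows(g,e)
round 1: derive reach(b,h) via R2 from link(b,g), knows(g,h)
round 1: derive reach(b,j) via R2 from link(b,c), knows(c,j)
round 1: derive reach(c,b) via R2 from link(c,a), knows(a,b)
round 1: derive reach(c,e) via R2 from link(c,j), knows(j,e)
round 1: derive reach(d,a) via R2 from link(d,j), knows(j,a)
round 1: derive reach(d,e) via R2 from link(d,j), knows(j,e)
round 1: derive reach(g,b) via R2 from link(g,f), knows(f,b)
round 1: derive reach(g,c) via R2 from link(g,f), knows(f,c)
round 1: derive reach(g,d) via R2 from link(g,f), knows(f,d)
round 1: derive reach(g,j) via R2 from link(g,f), knows(f,j)
round 1: derive reach(h,b) via R2 from link(h,a), knows(a,b)
round 1: derive reach(h,c) via R2 from link(h,f), knows(f,c)
round 1: derive reach(h,d) via R2 from link(h,f), knows(f,d)
round 1: derive reach(h,j) via R2 from link(h,f), knows(f,j)
round 2: derive reach(a,c) via R1 from reach(a,b), reach(b,c)
round 2: derive reach(a,e) via R1 from reach(a,b), reach(b,e)
round 2: derive reach(a,g) via R1 from reach(a,b), reach(b,g)
round 2: derive reach(a,h) via R1 from reach(a,b), reach(b,h)
round 2: derive reach(a,j) via R1 from reach(a,b), reach(b,j)
round 2: derive reach(b,d) via R1 from reach(b,g), reach(g,d)
round 2: derive reach(b,f) via R1 from reach(b,g), reach(g,f)
round 2: derive reach(c,c) via R1 from reach(c,b), reach(b,c)
round 2: derive reach(c,g) via R1 from reach(c,b), reach(b,g)
round 2: derive reach(c,h) via R1 from reach(c,b), reach(b,h)
round 2: derive reach(d,b) via R1 from reach(d,a), reach(a,b)
round 2: derive reach(g,a) via R1 from reach(g,b), reach(b,a)
round 2: derive reach(g,e) via R1 from reach(g,b), reach(b,e)
round 2: derive reach(g,g) via R1 from reach(g,b), reach(b,g)
round 2: derive reach(g,h) via R1 from reach(g,b), reach(b,h)
round 2: derive reach(h,e) via R1 from reach(h,b), reach(b,e)
round 2: derive reach(h,g) via R1 from reach(h,b), reach(b,g)
round 2: derive reach(h,h) via R1 from reach(h,b), reach(b,h)
round 3: derive reach(a,d) via R1 from reach(a,b), reach(b,d)
round 3: derive reach(a,f) via R1 from reach(a,b), reach(b,f)
round 3: derive reach(c,d) via R1 from reach(c,b), reach(b,d)
round 3: derive reach(c,f) via R1 from reach(c,b), reach(b,f)
round 3: derive reach(d,c) via R1 from reach(d,a), reach(a,c)
round 3: derive reach(d,d) via R1 from reach(d,b), reach(b,d)
round 3: derive reach(d,f) via R1 from reach(d,b), reach(b,f)
round 3: derive reach(d,g) via R1 from reach(d,a), reach(a,g)
round 3: derive reach(d,h) via R1 from reach(d,a), reach(a,h)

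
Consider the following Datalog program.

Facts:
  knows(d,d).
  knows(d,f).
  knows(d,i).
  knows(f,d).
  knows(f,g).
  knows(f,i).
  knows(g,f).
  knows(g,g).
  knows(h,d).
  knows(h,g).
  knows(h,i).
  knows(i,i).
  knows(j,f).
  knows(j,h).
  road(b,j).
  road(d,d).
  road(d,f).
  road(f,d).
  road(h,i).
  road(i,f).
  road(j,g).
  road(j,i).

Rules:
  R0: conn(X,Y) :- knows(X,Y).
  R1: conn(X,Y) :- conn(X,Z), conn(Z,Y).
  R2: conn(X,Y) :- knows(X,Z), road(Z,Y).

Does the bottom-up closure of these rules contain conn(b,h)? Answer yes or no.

no

round 1: derive conn(d,d) via R0 from knows(d,d)
round 1: derive conn(d,f) via R0 from knows(d,f)
round 1: derive conn(d,i) via R0 from knows(d,i)
round 1: derive conn(f,d) via R0 from knows(f,d)
round 1: derive conn(f,g) via R0 from knows(f,g)
round 1: derive conn(f,i) via R0 from knows(f,i)
round 1: derive conn(g,f) via R0 from knows(g,f)
round 1: derive conn(g,g) via R0 from knows(g,g)
round 1: derive conn(h,d) via R0 from knows(h,d)
round 1: derive conn(h,g) via R0 from knows(h,g)
round 1: derive conn(h,i) via R0 from knows(h,i)
round 1: derive conn(i,i) via R0 from knows(i,i)
round 1: derive conn(j,f) via R0 from knows(j,f)
round 1: derive conn(j,h) via R0 from knows(j,h)
round 1: derive conn(f,f) via R2 from knows(f,d), road(d,f)
round 1: derive conn(g,d) via R2 from knows(g,f), road(f,d)
round 1: derive conn(h,f) via R2 from knows(h,d), road(d,f)
round 1: derive conn(i,f) via R2 from knows(i,i), road(i,f)
round 1: derive conn(j,d) via R2 from knows(j,f), road(f,d)
round 1: derive conn(j,i) via R2 from knows(j,h), road(h,i)
round 2: derive conn(d,g) via R1 from conn(d,f), conn(f,g)
round 2: derive conn(g,i) via R1 from conn(g,d), conn(d,i)
round 2: derive conn(i,d) via R1 from conn(i,f), conn(f,d)
round 2: derive conn(i,g) via R1 from conn(i,f), conn(f,g)
round 2: derive conn(j,g) via R1 from conn(j,f), conn(f,g)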